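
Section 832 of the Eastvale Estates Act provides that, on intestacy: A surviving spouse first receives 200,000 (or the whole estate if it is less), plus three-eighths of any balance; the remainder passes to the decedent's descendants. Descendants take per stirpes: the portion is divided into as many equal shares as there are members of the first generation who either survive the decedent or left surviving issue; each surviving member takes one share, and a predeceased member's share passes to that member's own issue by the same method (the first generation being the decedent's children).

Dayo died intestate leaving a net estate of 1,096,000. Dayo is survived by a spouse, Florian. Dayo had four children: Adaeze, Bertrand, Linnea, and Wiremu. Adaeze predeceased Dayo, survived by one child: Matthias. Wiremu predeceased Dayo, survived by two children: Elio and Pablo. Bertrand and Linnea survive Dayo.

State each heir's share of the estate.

Florian first takes 200,000, leaving a balance of 896,000. Florian then takes three-eighths of the balance (336,000), for a total of 536,000. The remaining 560,000 passes to the descendants.
The descendants' portion (560,000) is divided into 4 shares of 140,000: Bertrand and Linnea each take 140,000; Adaeze's 140,000 share passes to Adaeze's issue; Wiremu's 140,000 share passes to Wiremu's issue.
Adaeze's share (140,000) passes entirely to Matthias.
Wiremu's share (140,000) is divided into 2 shares of 70,000: Elio and Pablo each take 70,000.

Florian: 536,000; Matthias: 140,000; Bertrand: 140,000; Linnea: 140,000; Elio: 70,000; Pablo: 70,000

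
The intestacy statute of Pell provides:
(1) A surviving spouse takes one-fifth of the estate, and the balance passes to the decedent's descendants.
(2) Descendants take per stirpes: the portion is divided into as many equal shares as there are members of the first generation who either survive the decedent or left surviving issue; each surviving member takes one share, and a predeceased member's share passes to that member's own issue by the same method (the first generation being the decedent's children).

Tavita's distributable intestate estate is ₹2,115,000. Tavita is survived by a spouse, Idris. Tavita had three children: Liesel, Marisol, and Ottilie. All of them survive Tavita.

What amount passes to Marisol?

Marisol receives ₹564,000.

Idris takes one-fifth of ₹2,115,000 = ₹423,000. The remaining ₹1,692,000 passes to the descendants.
The descendants' portion (₹1,692,000) is divided into 3 shares of ₹564,000: Liesel, Marisol, and Ottilie each take ₹564,000.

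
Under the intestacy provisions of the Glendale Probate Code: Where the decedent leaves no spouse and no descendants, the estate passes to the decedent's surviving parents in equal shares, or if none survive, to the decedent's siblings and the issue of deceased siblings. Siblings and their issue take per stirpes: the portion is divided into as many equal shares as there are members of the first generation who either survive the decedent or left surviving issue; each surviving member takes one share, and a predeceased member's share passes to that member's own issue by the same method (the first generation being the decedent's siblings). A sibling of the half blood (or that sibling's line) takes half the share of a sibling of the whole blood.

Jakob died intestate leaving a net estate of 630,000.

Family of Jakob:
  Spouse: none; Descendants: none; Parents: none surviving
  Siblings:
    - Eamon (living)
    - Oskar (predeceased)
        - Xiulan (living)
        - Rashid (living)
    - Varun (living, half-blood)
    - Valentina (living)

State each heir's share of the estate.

Eamon: 180,000; Xiulan: 90,000; Rashid: 90,000; Varun: 90,000; Valentina: 180,000

The entire 630,000 passes to the siblings and their issue.
Counting each half-blood sibling's line as half a unit, there are 7/2 units in 630,000, so one unit is 180,000. Whole-blood lines (Eamon, Oskar, and Valentina) take 180,000 each; half-blood lines (Varun) take 90,000 each.
Oskar's share (180,000) is divided into 2 shares of 90,000: Xiulan and Rashid each take 90,000.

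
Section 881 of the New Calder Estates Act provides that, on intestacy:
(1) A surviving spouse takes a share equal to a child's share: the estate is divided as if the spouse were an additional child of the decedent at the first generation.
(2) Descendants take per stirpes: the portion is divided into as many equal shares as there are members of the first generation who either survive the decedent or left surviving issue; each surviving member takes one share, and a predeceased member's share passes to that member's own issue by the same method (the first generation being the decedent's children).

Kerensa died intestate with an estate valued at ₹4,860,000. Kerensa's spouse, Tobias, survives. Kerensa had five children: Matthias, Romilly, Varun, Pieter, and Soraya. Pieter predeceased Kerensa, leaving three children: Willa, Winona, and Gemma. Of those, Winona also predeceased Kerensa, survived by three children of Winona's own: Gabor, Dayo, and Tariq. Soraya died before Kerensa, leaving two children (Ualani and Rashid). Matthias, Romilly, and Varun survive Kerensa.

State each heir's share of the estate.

Tobias: ₹810,000; Matthias: ₹810,000; Romilly: ₹810,000; Varun: ₹810,000; Willa: ₹270,000; Gabor: ₹90,000; Dayo: ₹90,000; Tariq: ₹90,000; Gemma: ₹270,000; Ualani: ₹405,000; Rashid: ₹405,000

The spouse counts as an additional share at the children's level, so there are 6 primary shares of ₹810,000. Tobias takes one such share (₹810,000).
The children's combined portion (₹4,050,000) is divided into 5 shares of ₹810,000: Matthias, Romilly, and Varun each take ₹810,000; Pieter's ₹810,000 share passes to Pieter's issue; Soraya's ₹810,000 share passes to Soraya's issue.
Pieter's share (₹810,000) is divided into 3 shares of ₹270,000: Willa and Gemma each take ₹270,000; Winona's ₹270,000 share passes to Winona's issue.
Winona's share (₹270,000) is divided into 3 shares of ₹90,000: Gabor, Dayo, and Tariq each take ₹90,000.
Soraya's share (₹810,000) is divided into 2 shares of ₹405,000: Ualani and Rashid each take ₹405,000.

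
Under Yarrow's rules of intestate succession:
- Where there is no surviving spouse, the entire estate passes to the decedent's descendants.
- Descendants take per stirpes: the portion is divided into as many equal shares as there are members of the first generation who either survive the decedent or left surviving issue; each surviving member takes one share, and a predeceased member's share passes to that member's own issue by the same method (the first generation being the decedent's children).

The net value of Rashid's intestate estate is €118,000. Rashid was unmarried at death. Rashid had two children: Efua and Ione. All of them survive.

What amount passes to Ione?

The entire €118,000 passes to the descendants.
That amount (€118,000) is divided into 2 shares of €59,000: Efua and Ione each take €59,000.

Ione receives €59,000.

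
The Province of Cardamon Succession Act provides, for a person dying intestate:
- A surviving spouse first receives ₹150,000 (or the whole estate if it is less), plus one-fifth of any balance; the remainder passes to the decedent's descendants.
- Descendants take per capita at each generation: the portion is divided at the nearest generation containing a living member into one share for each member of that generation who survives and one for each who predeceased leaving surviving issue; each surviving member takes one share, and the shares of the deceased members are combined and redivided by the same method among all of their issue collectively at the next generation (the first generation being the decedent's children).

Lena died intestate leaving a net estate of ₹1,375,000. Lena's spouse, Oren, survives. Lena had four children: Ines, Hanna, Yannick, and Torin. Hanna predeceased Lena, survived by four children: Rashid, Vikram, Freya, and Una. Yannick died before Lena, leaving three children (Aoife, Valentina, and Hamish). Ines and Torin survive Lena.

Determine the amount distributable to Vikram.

Vikram receives ₹70,000.

Oren first takes ₹150,000, leaving a balance of ₹1,225,000. Oren then takes one-fifth of the balance (₹245,000), for a total of ₹395,000. The remaining ₹980,000 passes to the descendants.
The descendants' portion (₹980,000) is divided at the children's generation into 4 shares of ₹245,000. Ines and Torin each take ₹245,000. The 2 shares of the deceased (Hanna and Yannick) are combined into a pool of ₹490,000.
That pool (₹490,000) is divided at the grandchildren's generation equally among Rashid, Vikram, Freya, Una, Aoife, Valentina, and Hamish: ₹70,000 each.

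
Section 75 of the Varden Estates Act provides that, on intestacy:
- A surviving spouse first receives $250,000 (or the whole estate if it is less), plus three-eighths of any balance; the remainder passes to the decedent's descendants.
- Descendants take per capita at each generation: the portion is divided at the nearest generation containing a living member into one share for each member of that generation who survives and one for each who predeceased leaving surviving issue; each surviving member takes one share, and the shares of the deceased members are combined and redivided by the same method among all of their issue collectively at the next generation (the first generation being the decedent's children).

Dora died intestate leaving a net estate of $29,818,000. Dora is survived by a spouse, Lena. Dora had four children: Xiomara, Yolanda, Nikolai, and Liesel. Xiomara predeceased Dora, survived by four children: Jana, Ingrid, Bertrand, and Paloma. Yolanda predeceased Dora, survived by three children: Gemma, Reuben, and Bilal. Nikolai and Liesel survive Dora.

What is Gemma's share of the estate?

Gemma receives $1,320,000.

Lena first takes $250,000, leaving a balance of $29,568,000. Lena then takes three-eighths of the balance ($11,088,000), for a total of $11,338,000. The remaining $18,480,000 passes to the descendants.
The descendants' portion ($18,480,000) is divided at the children's generation into 4 shares of $4,620,000. Nikolai and Liesel each take $4,620,000. The 2 shares of the deceased (Xiomara and Yolanda) are combined into a pool of $9,240,000.
That pool ($9,240,000) is divided at the grandchildren's generation equally among Jana, Ingrid, Bertrand, Paloma, Gemma, Reuben, and Bilal: $1,320,000 each.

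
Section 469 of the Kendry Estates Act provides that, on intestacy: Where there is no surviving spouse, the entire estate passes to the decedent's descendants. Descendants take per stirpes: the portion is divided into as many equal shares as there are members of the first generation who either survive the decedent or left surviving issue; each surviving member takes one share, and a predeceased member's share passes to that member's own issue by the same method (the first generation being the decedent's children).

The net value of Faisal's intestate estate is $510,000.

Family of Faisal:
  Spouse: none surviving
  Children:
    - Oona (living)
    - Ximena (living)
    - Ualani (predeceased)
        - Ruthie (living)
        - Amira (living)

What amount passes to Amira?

The entire $510,000 passes to the descendants.
That amount ($510,000) is divided into 3 shares of $170,000: Oona and Ximena each take $170,000; Ualani's $170,000 share passes to Ualani's issue.
Ualani's share ($170,000) is divided into 2 shares of $85,000: Ruthie and Amira each take $85,000.

Amira receives $85,000.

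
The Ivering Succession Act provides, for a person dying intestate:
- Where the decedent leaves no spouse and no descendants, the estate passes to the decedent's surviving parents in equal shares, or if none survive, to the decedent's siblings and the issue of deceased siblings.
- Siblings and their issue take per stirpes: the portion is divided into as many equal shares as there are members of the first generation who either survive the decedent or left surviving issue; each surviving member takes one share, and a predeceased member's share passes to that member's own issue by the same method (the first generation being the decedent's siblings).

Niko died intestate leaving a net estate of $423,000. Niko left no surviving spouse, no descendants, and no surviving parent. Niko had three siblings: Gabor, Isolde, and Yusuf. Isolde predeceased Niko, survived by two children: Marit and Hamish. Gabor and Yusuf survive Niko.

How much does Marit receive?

The entire $423,000 passes to the siblings and their issue.
That amount ($423,000) is divided into 3 shares of $141,000: Gabor and Yusuf each take $141,000; Isolde's $141,000 share passes to Isolde's issue.
Isolde's share ($141,000) is divided into 2 shares of $70,500: Marit and Hamish each take $70,500.

Marit receives $70,500.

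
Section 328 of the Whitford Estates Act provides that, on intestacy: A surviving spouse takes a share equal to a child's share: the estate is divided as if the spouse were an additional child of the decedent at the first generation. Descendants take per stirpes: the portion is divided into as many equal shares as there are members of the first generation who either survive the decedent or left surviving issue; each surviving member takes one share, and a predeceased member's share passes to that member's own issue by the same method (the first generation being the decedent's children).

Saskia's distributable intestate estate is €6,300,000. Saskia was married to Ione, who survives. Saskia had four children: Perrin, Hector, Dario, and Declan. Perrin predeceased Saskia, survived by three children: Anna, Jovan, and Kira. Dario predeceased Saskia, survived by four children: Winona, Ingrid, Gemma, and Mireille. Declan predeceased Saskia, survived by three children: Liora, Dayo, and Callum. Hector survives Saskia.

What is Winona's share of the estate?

The spouse counts as an additional share at the children's level, so there are 5 primary shares of €1,260,000. Ione takes one such share (€1,260,000).
The children's combined portion (€5,040,000) is divided into 4 shares of €1,260,000: Hector takes €1,260,000; Perrin's €1,260,000 share passes to Perrin's issue; Dario's €1,260,000 share passes to Dario's issue; Declan's €1,260,000 share passes to Declan's issue.
Perrin's share (€1,260,000) is divided into 3 shares of €420,000: Anna, Jovan, and Kira each take €420,000.
Dario's share (€1,260,000) is divided into 4 shares of €315,000: Winona, Ingrid, Gemma, and Mireille each take €315,000.
Declan's share (€1,260,000) is divided into 3 shares of €420,000: Liora, Dayo, and Callum each take €420,000.

Winona receives €315,000.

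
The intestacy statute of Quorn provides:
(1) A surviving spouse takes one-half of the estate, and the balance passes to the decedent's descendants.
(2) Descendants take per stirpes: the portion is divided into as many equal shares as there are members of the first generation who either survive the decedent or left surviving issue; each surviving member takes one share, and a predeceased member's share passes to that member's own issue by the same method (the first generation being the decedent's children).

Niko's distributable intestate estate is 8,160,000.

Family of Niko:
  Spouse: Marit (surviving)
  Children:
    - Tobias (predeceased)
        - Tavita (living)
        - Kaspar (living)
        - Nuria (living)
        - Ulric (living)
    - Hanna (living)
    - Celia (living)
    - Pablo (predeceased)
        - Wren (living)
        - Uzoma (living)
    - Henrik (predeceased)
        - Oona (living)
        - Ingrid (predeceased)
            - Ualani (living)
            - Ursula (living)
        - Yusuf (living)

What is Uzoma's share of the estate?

Marit takes one-half of 8,160,000 = 4,080,000. The remaining 4,080,000 passes to the descendants.
The descendants' portion (4,080,000) is divided into 5 shares of 816,000: Hanna and Celia each take 816,000; Tobias's 816,000 share passes to Tobias's issue; Pablo's 816,000 share passes to Pablo's issue; Henrik's 816,000 share passes to Henrik's issue.
Tobias's share (816,000) is divided into 4 shares of 204,000: Tavita, Kaspar, Nuria, and Ulric each take 204,000.
Pablo's share (816,000) is divided into 2 shares of 408,000: Wren and Uzoma each take 408,000.
Henrik's share (816,000) is divided into 3 shares of 272,000: Oona and Yusuf each take 272,000; Ingrid's 272,000 share passes to Ingrid's issue.
Ingrid's share (272,000) is divided into 2 shares of 136,000: Ualani and Ursula each take 136,000.

Uzoma receives 408,000.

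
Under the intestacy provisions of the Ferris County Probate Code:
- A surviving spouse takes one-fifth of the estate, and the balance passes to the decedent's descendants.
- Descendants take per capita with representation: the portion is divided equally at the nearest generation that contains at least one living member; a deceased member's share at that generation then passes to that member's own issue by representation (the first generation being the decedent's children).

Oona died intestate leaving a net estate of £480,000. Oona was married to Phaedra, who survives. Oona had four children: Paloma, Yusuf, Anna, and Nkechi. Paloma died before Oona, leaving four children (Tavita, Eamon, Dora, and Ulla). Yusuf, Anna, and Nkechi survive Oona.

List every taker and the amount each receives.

Phaedra takes one-fifth of £480,000 = £96,000. The remaining £384,000 passes to the descendants.
The descendants' portion (£384,000) is divided into 4 shares of £96,000: Yusuf, Anna, and Nkechi each take £96,000; Paloma's £96,000 share passes to Paloma's issue.
Paloma's share (£96,000) is divided into 4 shares of £24,000: Tavita, Eamon, Dora, and Ulla each take £24,000.

Phaedra: £96,000; Tavita: £24,000; Eamon: £24,000; Dora: £24,000; Ulla: £24,000; Yusuf: £96,000; Anna: £96,000; Nkechi: £96,000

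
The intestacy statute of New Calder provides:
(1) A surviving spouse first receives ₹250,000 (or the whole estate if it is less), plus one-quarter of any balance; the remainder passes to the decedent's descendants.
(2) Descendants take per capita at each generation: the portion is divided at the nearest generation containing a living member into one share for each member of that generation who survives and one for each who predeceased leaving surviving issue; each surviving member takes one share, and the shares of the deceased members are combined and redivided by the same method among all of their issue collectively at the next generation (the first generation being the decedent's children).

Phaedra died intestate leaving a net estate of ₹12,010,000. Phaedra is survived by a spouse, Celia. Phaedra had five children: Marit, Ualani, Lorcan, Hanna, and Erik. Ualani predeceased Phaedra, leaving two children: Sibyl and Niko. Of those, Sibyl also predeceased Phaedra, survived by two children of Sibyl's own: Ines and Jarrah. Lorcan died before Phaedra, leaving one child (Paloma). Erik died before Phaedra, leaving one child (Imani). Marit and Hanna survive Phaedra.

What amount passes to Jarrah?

Celia first takes ₹250,000, leaving a balance of ₹11,760,000. Celia then takes one-quarter of the balance (₹2,940,000), for a total of ₹3,190,000. The remaining ₹8,820,000 passes to the descendants.
The descendants' portion (₹8,820,000) is divided at the children's generation into 5 shares of ₹1,764,000. Marit and Hanna each take ₹1,764,000. The 3 shares of the deceased (Ualani, Lorcan, and Erik) are combined into a pool of ₹5,292,000.
That pool (₹5,292,000) is divided at the grandchildren's generation into 4 shares of ₹1,323,000. Niko, Paloma, and Imani each take ₹1,323,000. The remaining share for the deceased Sibyl (₹1,323,000) is carried to the next generation.
That pool (₹1,323,000) is divided at the great-grandchildren's generation equally among Ines and Jarrah: ₹661,500 each.

Jarrah receives ₹661,500.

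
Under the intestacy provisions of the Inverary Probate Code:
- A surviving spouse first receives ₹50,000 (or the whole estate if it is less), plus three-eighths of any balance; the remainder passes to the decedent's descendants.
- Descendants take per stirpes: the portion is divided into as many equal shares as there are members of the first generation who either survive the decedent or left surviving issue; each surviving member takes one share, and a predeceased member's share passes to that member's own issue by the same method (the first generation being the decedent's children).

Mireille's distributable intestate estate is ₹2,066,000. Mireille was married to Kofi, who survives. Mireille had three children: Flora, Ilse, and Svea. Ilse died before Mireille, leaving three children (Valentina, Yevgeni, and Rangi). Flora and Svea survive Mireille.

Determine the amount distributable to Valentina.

Valentina receives ₹140,000.

Kofi first takes ₹50,000, leaving a balance of ₹2,016,000. Kofi then takes three-eighths of the balance (₹756,000), for a total of ₹806,000. The remaining ₹1,260,000 passes to the descendants.
The descendants' portion (₹1,260,000) is divided into 3 shares of ₹420,000: Flora and Svea each take ₹420,000; Ilse's ₹420,000 share passes to Ilse's issue.
Ilse's share (₹420,000) is divided into 3 shares of ₹140,000: Valentina, Yevgeni, and Rangi each take ₹140,000.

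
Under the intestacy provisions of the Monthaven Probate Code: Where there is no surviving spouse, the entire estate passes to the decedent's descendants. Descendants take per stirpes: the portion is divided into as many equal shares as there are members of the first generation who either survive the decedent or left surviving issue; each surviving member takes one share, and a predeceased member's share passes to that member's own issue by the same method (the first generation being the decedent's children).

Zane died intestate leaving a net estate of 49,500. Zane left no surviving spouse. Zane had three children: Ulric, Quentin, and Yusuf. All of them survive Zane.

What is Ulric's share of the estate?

Ulric receives 16,500.

The entire 49,500 passes to the descendants.
That amount (49,500) is divided into 3 shares of 16,500: Ulric, Quentin, and Yusuf each take 16,500.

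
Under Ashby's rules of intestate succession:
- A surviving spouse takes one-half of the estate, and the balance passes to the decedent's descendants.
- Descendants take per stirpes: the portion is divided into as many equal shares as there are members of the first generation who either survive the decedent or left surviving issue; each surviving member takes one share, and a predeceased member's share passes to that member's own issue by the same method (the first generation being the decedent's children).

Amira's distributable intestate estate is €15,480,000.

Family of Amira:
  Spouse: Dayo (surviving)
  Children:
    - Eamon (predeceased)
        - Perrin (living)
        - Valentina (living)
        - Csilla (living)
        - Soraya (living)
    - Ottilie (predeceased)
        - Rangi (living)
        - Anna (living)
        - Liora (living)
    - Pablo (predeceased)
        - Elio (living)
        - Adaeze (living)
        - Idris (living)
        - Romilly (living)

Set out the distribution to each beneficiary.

Dayo takes one-half of €15,480,000 = €7,740,000. The remaining €7,740,000 passes to the descendants.
The descendants' portion (€7,740,000) is divided into 3 shares of €2,580,000: Eamon's €2,580,000 share passes to Eamon's issue; Ottilie's €2,580,000 share passes to Ottilie's issue; Pablo's €2,580,000 share passes to Pablo's issue.
Eamon's share (€2,580,000) is divided into 4 shares of €645,000: Perrin, Valentina, Csilla, and Soraya each take €645,000.
Ottilie's share (€2,580,000) is divided into 3 shares of €860,000: Rangi, Anna, and Liora each take €860,000.
Pablo's share (€2,580,000) is divided into 4 shares of €645,000: Elio, Adaeze, Idris, and Romilly each take €645,000.

Dayo: €7,740,000; Perrin: €645,000; Valentina: €645,000; Csilla: €645,000; Soraya: €645,000; Rangi: €860,000; Anna: €860,000; Liora: €860,000; Elio: €645,000; Adaeze: €645,000; Idris: €645,000; Romilly: €645,000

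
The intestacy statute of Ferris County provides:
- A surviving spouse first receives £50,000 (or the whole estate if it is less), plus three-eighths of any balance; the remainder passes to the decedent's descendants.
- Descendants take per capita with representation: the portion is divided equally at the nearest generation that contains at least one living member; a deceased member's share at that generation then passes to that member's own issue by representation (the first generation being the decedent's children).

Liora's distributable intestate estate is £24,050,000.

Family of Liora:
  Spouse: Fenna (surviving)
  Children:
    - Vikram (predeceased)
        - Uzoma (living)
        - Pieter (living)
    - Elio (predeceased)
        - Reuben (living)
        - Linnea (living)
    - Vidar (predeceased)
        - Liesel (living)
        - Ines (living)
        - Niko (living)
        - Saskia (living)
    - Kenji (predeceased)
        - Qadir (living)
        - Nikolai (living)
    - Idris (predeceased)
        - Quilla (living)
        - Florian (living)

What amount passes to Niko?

Fenna first takes £50,000, leaving a balance of £24,000,000. Fenna then takes three-eighths of the balance (£9,000,000), for a total of £9,050,000. The remaining £15,000,000 passes to the descendants.
No child survives, so the initial division is made at the grandchildren's generation.
The descendants' portion (£15,000,000) is divided into 12 shares of £1,250,000: Uzoma, Pieter, Reuben, Linnea, Liesel, Ines, Niko, Saskia, Qadir, Nikolai, Quilla, and Florian each take £1,250,000.

Niko receives £1,250,000.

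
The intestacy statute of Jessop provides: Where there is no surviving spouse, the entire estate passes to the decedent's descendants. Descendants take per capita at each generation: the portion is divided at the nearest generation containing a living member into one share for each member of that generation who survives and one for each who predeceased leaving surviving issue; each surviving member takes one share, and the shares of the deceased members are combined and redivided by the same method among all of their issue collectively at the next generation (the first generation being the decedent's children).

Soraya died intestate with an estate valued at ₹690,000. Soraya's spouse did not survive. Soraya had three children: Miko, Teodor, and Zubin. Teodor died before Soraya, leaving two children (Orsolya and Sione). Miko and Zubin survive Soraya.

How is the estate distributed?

The entire ₹690,000 passes to the descendants.
That amount (₹690,000) is divided at the children's generation into 3 shares of ₹230,000. Miko and Zubin each take ₹230,000. The remaining share for the deceased Teodor (₹230,000) is carried to the next generation.
That pool (₹230,000) is divided at the grandchildren's generation equally among Orsolya and Sione: ₹115,000 each.

Miko: ₹230,000; Orsolya: ₹115,000; Sione: ₹115,000; Zubin: ₹230,000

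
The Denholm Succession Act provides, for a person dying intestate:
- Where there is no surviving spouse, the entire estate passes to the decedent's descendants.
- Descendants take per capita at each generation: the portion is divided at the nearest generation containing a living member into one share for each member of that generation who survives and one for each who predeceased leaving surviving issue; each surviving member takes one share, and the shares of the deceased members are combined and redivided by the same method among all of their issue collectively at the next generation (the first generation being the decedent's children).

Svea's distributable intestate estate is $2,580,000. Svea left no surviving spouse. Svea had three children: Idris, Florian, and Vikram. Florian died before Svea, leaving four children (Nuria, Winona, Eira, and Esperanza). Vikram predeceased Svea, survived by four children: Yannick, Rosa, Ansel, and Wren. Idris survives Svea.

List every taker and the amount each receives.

Idris: $860,000; Nuria: $215,000; Winona: $215,000; Eira: $215,000; Esperanza: $215,000; Yannick: $215,000; Rosa: $215,000; Ansel: $215,000; Wren: $215,000

The entire $2,580,000 passes to the descendants.
That amount ($2,580,000) is divided at the children's generation into 3 shares of $860,000. Idris takes $860,000. The 2 shares of the deceased (Florian and Vikram) are combined into a pool of $1,720,000.
That pool ($1,720,000) is divided at the grandchildren's generation equally among Nuria, Winona, Eira, Esperanza, Yannick, Rosa, Ansel, and Wren: $215,000 each.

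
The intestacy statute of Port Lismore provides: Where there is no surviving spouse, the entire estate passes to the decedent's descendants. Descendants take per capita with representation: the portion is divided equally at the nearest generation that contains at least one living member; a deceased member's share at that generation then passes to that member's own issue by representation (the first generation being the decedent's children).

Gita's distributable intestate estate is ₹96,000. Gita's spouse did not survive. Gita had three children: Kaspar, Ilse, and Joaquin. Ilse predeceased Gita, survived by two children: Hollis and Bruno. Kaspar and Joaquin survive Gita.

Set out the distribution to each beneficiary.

The entire ₹96,000 passes to the descendants.
That amount (₹96,000) is divided into 3 shares of ₹32,000: Kaspar and Joaquin each take ₹32,000; Ilse's ₹32,000 share passes to Ilse's issue.
Ilse's share (₹32,000) is divided into 2 shares of ₹16,000: Hollis and Bruno each take ₹16,000.

Kaspar: ₹32,000; Hollis: ₹16,000; Bruno: ₹16,000; Joaquin: ₹32,000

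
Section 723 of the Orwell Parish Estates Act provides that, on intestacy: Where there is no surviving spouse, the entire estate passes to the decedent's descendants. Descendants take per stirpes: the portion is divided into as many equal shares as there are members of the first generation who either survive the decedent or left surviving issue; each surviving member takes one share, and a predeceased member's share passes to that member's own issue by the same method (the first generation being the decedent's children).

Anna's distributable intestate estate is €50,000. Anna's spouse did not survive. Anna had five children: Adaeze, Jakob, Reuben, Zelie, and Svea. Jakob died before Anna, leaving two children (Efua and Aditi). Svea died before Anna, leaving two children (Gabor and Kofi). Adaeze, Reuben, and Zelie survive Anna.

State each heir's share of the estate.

Adaeze: €10,000; Efua: €5,000; Aditi: €5,000; Reuben: €10,000; Zelie: €10,000; Gabor: €5,000; Kofi: €5,000

The entire €50,000 passes to the descendants.
That amount (€50,000) is divided into 5 shares of €10,000: Adaeze, Reuben, and Zelie each take €10,000; Jakob's €10,000 share passes to Jakob's issue; Svea's €10,000 share passes to Svea's issue.
Jakob's share (€10,000) is divided into 2 shares of €5,000: Efua and Aditi each take €5,000.
Svea's share (€10,000) is divided into 2 shares of €5,000: Gabor and Kofi each take €5,000.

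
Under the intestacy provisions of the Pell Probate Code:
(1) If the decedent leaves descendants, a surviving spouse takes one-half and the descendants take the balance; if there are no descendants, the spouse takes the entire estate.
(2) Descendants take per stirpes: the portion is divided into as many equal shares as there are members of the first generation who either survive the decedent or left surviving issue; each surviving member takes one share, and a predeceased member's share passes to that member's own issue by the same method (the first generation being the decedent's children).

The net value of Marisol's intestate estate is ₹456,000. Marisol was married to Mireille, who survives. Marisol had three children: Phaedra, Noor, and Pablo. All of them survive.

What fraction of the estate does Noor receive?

Noor receives 1/6 of the estate.

Mireille takes one-half of ₹456,000 = ₹228,000. The remaining ₹228,000 passes to the descendants.
The descendants' portion (₹228,000) is divided into 3 shares of ₹76,000: Phaedra, Noor, and Pablo each take ₹76,000.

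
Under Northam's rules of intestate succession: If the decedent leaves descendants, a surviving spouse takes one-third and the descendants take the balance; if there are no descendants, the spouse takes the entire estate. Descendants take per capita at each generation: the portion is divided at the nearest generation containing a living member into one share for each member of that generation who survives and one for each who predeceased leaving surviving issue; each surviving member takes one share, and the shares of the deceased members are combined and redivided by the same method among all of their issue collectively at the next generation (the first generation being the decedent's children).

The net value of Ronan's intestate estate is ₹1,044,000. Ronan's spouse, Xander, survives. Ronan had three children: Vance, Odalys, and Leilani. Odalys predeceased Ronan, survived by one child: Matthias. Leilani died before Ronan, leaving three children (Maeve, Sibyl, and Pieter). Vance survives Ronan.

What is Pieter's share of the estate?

Xander takes one-third of ₹1,044,000 = ₹348,000. The remaining ₹696,000 passes to the descendants.
The descendants' portion (₹696,000) is divided at the children's generation into 3 shares of ₹232,000. Vance takes ₹232,000. The 2 shares of the deceased (Odalys and Leilani) are combined into a pool of ₹464,000.
That pool (₹464,000) is divided at the grandchildren's generation equally among Matthias, Maeve, Sibyl, and Pieter: ₹116,000 each.

Pieter receives ₹116,000.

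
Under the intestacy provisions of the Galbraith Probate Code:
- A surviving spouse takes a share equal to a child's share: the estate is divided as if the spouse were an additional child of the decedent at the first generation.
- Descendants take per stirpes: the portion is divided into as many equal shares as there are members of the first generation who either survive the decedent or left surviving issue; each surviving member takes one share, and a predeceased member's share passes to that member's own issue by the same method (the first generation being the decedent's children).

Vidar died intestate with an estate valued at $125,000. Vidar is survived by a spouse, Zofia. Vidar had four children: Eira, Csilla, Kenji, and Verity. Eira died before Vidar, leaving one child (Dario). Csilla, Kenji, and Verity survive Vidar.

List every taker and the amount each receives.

The spouse counts as an additional share at the children's level, so there are 5 primary shares of $25,000. Zofia takes one such share ($25,000).
The children's combined portion ($100,000) is divided into 4 shares of $25,000: Csilla, Kenji, and Verity each take $25,000; Eira's $25,000 share passes to Eira's issue.
Eira's share ($25,000) passes entirely to Dario.

Zofia: $25,000; Dario: $25,000; Csilla: $25,000; Kenji: $25,000; Verity: $25,000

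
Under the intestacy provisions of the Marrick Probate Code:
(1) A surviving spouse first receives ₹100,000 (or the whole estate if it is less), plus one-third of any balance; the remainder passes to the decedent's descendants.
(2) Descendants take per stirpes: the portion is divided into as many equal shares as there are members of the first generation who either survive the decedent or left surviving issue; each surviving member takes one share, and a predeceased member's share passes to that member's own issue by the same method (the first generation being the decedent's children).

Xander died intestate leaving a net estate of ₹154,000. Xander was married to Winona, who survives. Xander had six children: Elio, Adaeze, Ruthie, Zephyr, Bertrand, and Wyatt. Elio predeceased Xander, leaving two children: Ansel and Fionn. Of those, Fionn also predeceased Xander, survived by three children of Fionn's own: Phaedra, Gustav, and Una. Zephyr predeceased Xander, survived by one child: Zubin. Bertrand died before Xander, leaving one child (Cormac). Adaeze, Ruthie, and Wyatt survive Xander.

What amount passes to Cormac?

Winona first takes ₹100,000, leaving a balance of ₹54,000. Winona then takes one-third of the balance (₹18,000), for a total of ₹118,000. The remaining ₹36,000 passes to the descendants.
The descendants' portion (₹36,000) is divided into 6 shares of ₹6,000: Adaeze, Ruthie, and Wyatt each take ₹6,000; Elio's ₹6,000 share passes to Elio's issue; Zephyr's ₹6,000 share passes to Zephyr's issue; Bertrand's ₹6,000 share passes to Bertrand's issue.
Elio's share (₹6,000) is divided into 2 shares of ₹3,000: Ansel takes ₹3,000; Fionn's ₹3,000 share passes to Fionn's issue.
Fionn's share (₹3,000) is divided into 3 shares of ₹1,000: Phaedra, Gustav, and Una each take ₹1,000.
Zephyr's share (₹6,000) passes entirely to Zubin.
Bertrand's share (₹6,000) passes entirely to Cormac.

Cormac receives ₹6,000.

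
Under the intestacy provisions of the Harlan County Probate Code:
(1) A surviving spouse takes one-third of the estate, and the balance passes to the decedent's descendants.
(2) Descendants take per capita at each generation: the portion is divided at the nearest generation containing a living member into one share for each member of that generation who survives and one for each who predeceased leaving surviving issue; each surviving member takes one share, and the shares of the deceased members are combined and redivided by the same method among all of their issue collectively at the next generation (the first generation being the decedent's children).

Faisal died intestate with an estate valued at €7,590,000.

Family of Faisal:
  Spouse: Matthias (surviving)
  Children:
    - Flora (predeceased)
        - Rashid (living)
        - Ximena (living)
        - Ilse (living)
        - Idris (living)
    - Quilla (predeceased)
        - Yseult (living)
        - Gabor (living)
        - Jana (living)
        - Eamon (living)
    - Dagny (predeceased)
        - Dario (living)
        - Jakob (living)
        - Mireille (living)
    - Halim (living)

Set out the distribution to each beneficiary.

Matthias: €2,530,000; Rashid: €345,000; Ximena: €345,000; Ilse: €345,000; Idris: €345,000; Yseult: €345,000; Gabor: €345,000; Jana: €345,000; Eamon: €345,000; Dario: €345,000; Jakob: €345,000; Mireille: €345,000; Halim: €1,265,000

Matthias takes one-third of €7,590,000 = €2,530,000. The remaining €5,060,000 passes to the descendants.
The descendants' portion (€5,060,000) is divided at the children's generation into 4 shares of €1,265,000. Halim takes €1,265,000. The 3 shares of the deceased (Flora, Quilla, and Dagny) are combined into a pool of €3,795,000.
That pool (€3,795,000) is divided at the grandchildren's generation equally among Rashid, Ximena, Ilse, Idris, Yseult, Gabor, Jana, Eamon, Dario, Jakob, and Mireille: €345,000 each.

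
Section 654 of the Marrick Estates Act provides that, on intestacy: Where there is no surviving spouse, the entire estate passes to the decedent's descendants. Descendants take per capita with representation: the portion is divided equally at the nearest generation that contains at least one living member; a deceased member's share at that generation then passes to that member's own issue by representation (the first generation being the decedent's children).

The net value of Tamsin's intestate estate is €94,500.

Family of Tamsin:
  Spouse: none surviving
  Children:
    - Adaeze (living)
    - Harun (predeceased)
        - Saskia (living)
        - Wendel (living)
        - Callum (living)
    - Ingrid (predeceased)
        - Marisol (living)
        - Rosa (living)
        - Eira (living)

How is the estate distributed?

Adaeze: €31,500; Saskia: €10,500; Wendel: €10,500; Callum: €10,500; Marisol: €10,500; Rosa: €10,500; Eira: €10,500

The entire €94,500 passes to the descendants.
That amount (€94,500) is divided into 3 shares of €31,500: Adaeze takes €31,500; Harun's €31,500 share passes to Harun's issue; Ingrid's €31,500 share passes to Ingrid's issue.
Harun's share (€31,500) is divided into 3 shares of €10,500: Saskia, Wendel, and Callum each take €10,500.
Ingrid's share (€31,500) is divided into 3 shares of €10,500: Marisol, Rosa, and Eira each take €10,500.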